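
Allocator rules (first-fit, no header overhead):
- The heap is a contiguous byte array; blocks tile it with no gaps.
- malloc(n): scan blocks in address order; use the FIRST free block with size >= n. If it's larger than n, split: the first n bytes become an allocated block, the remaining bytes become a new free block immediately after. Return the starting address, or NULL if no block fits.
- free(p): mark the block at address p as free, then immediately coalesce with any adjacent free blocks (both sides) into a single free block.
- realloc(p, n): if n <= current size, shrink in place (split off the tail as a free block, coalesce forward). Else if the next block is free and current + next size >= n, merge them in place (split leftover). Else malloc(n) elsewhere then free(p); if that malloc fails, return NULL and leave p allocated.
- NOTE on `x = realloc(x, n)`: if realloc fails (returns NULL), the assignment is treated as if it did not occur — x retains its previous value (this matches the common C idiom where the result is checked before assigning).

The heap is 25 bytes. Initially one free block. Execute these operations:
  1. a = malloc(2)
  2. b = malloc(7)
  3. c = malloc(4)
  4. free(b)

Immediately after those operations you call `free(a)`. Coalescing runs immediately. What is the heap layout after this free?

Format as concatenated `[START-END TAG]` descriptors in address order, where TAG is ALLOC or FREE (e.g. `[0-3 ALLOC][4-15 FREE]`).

Op 1: a = malloc(2) -> a = 0; heap: [0-1 ALLOC][2-24 FREE]
Op 2: b = malloc(7) -> b = 2; heap: [0-1 ALLOC][2-8 ALLOC][9-24 FREE]
Op 3: c = malloc(4) -> c = 9; heap: [0-1 ALLOC][2-8 ALLOC][9-12 ALLOC][13-24 FREE]
Op 4: free(b) -> (freed b); heap: [0-1 ALLOC][2-8 FREE][9-12 ALLOC][13-24 FREE]
free(a): a = 0 -> block [0-1 ALLOC]; mark free, coalesce with adjacent free neighbors -> [0-8 FREE][9-12 ALLOC][13-24 FREE]

Answer: [0-8 FREE][9-12 ALLOC][13-24 FREE]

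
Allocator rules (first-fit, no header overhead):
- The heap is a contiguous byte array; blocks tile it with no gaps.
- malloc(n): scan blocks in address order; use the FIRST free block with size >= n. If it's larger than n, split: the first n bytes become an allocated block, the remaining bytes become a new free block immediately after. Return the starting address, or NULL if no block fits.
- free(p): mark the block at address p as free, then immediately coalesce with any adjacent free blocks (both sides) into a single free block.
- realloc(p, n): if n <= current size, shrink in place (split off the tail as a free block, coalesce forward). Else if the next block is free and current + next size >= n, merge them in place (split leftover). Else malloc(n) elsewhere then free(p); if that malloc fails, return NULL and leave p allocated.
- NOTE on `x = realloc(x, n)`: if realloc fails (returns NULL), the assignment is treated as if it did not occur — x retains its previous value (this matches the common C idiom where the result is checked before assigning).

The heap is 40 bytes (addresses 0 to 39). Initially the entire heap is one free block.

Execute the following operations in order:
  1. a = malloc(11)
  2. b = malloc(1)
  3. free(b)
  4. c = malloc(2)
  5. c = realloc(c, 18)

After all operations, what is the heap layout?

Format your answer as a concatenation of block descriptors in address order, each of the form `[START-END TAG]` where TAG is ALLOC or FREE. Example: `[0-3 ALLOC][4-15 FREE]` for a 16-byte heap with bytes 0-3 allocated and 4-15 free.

Op 1: a = malloc(11) -> a = 0; heap: [0-10 ALLOC][11-39 FREE]
Op 2: b = malloc(1) -> b = 11; heap: [0-10 ALLOC][11-11 ALLOC][12-39 FREE]
Op 3: free(b) -> (freed b); heap: [0-10 ALLOC][11-39 FREE]
Op 4: c = malloc(2) -> c = 11; heap: [0-10 ALLOC][11-12 ALLOC][13-39 FREE]
Op 5: c = realloc(c, 18) -> c = 11; heap: [0-10 ALLOC][11-28 ALLOC][29-39 FREE]

Answer: [0-10 ALLOC][11-28 ALLOC][29-39 FREE]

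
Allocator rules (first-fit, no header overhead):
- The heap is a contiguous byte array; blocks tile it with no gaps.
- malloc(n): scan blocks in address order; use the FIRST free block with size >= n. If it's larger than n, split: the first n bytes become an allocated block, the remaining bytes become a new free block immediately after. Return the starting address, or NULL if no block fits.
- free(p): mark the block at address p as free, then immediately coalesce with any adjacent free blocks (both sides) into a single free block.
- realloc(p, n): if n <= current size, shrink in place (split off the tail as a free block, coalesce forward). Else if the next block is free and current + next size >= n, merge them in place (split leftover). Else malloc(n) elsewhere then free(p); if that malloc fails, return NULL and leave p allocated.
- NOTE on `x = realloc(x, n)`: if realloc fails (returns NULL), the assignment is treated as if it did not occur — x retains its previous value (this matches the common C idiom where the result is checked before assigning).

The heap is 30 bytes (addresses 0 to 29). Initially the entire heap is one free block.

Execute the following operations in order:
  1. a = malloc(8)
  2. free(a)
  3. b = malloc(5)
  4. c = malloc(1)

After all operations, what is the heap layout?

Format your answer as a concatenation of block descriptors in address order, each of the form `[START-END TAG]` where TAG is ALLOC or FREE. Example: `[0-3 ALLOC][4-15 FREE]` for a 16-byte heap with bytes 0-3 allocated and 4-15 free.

Answer: [0-4 ALLOC][5-5 ALLOC][6-29 FREE]

Derivation:
Op 1: a = malloc(8) -> a = 0; heap: [0-7 ALLOC][8-29 FREE]
Op 2: free(a) -> (freed a); heap: [0-29 FREE]
Op 3: b = malloc(5) -> b = 0; heap: [0-4 ALLOC][5-29 FREE]
Op 4: c = malloc(1) -> c = 5; heap: [0-4 ALLOC][5-5 ALLOC][6-29 FREE]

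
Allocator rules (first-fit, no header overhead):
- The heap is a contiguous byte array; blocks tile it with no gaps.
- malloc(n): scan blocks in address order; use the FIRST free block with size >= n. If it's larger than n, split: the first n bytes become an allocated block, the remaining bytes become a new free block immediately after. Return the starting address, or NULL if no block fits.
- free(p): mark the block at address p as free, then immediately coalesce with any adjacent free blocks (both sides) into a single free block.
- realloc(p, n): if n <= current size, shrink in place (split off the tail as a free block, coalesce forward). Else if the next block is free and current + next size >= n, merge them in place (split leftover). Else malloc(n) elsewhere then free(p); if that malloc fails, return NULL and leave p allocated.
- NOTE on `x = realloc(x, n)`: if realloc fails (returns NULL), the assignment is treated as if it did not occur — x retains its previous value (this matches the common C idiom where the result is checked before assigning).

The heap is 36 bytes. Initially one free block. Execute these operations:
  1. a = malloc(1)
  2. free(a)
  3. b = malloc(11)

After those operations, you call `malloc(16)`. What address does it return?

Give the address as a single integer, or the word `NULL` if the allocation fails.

Op 1: a = malloc(1) -> a = 0; heap: [0-0 ALLOC][1-35 FREE]
Op 2: free(a) -> (freed a); heap: [0-35 FREE]
Op 3: b = malloc(11) -> b = 0; heap: [0-10 ALLOC][11-35 FREE]
malloc(16): first-fit scan over [0-10 ALLOC][11-35 FREE] -> 11

Answer: 11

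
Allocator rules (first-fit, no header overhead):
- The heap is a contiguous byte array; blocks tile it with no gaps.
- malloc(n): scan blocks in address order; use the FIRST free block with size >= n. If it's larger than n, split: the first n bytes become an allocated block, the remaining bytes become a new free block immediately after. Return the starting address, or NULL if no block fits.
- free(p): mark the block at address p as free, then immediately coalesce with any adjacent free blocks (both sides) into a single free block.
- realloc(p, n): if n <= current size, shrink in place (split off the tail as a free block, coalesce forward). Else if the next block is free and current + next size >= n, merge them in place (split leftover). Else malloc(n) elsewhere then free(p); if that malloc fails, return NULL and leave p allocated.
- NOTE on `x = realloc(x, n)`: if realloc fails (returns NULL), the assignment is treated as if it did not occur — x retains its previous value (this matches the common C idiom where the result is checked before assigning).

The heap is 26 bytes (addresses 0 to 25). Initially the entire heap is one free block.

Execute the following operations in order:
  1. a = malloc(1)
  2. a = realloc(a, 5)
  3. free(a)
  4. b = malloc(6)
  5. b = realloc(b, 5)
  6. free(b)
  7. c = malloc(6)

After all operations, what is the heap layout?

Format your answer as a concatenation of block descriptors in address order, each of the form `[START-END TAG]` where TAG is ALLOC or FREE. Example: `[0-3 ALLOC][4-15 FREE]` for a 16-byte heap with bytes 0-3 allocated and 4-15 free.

Op 1: a = malloc(1) -> a = 0; heap: [0-0 ALLOC][1-25 FREE]
Op 2: a = realloc(a, 5) -> a = 0; heap: [0-4 ALLOC][5-25 FREE]
Op 3: free(a) -> (freed a); heap: [0-25 FREE]
Op 4: b = malloc(6) -> b = 0; heap: [0-5 ALLOC][6-25 FREE]
Op 5: b = realloc(b, 5) -> b = 0; heap: [0-4 ALLOC][5-25 FREE]
Op 6: free(b) -> (freed b); heap: [0-25 FREE]
Op 7: c = malloc(6) -> c = 0; heap: [0-5 ALLOC][6-25 FREE]

Answer: [0-5 ALLOC][6-25 FREE]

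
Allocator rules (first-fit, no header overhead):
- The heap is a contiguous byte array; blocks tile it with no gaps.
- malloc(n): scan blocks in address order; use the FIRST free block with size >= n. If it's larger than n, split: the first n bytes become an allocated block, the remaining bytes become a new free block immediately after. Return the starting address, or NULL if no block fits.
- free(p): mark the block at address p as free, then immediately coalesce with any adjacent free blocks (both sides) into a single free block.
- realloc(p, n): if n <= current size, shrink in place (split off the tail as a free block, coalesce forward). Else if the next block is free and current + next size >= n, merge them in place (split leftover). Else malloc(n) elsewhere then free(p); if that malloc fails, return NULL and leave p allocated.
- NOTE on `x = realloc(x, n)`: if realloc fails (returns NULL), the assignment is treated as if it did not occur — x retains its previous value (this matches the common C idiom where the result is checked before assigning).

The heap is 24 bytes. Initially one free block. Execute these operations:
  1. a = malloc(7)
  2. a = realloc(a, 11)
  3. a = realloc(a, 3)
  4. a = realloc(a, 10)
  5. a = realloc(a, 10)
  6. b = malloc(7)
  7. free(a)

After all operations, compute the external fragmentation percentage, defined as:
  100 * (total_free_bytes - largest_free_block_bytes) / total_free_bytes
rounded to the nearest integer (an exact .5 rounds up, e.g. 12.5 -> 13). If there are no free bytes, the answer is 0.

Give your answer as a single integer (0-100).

Answer: 41

Derivation:
Op 1: a = malloc(7) -> a = 0; heap: [0-6 ALLOC][7-23 FREE]
Op 2: a = realloc(a, 11) -> a = 0; heap: [0-10 ALLOC][11-23 FREE]
Op 3: a = realloc(a, 3) -> a = 0; heap: [0-2 ALLOC][3-23 FREE]
Op 4: a = realloc(a, 10) -> a = 0; heap: [0-9 ALLOC][10-23 FREE]
Op 5: a = realloc(a, 10) -> a = 0; heap: [0-9 ALLOC][10-23 FREE]
Op 6: b = malloc(7) -> b = 10; heap: [0-9 ALLOC][10-16 ALLOC][17-23 FREE]
Op 7: free(a) -> (freed a); heap: [0-9 FREE][10-16 ALLOC][17-23 FREE]
Free blocks: [10 7] total_free=17 largest=10 -> 100*(17-10)/17 = 700/17 ≈ 41.176 -> rounds to 41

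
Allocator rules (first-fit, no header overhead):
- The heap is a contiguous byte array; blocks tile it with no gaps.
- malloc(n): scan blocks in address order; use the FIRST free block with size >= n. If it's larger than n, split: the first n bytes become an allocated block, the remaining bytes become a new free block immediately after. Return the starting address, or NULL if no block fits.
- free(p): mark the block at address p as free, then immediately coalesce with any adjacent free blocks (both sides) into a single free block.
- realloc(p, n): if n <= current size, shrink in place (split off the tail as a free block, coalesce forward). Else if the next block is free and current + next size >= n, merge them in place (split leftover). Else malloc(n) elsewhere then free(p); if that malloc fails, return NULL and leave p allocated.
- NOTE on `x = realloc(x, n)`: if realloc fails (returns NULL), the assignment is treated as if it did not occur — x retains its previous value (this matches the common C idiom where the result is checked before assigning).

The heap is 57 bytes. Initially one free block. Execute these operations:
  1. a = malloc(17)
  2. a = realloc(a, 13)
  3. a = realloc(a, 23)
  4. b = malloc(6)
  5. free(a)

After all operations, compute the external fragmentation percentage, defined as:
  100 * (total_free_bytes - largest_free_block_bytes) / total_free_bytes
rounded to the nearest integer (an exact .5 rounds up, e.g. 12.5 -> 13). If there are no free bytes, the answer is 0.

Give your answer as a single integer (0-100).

Op 1: a = malloc(17) -> a = 0; heap: [0-16 ALLOC][17-56 FREE]
Op 2: a = realloc(a, 13) -> a = 0; heap: [0-12 ALLOC][13-56 FREE]
Op 3: a = realloc(a, 23) -> a = 0; heap: [0-22 ALLOC][23-56 FREE]
Op 4: b = malloc(6) -> b = 23; heap: [0-22 ALLOC][23-28 ALLOC][29-56 FREE]
Op 5: free(a) -> (freed a); heap: [0-22 FREE][23-28 ALLOC][29-56 FREE]
Free blocks: [23 28] total_free=51 largest=28 -> 100*(51-28)/51 = 2300/51 ≈ 45.098 -> rounds to 45

Answer: 45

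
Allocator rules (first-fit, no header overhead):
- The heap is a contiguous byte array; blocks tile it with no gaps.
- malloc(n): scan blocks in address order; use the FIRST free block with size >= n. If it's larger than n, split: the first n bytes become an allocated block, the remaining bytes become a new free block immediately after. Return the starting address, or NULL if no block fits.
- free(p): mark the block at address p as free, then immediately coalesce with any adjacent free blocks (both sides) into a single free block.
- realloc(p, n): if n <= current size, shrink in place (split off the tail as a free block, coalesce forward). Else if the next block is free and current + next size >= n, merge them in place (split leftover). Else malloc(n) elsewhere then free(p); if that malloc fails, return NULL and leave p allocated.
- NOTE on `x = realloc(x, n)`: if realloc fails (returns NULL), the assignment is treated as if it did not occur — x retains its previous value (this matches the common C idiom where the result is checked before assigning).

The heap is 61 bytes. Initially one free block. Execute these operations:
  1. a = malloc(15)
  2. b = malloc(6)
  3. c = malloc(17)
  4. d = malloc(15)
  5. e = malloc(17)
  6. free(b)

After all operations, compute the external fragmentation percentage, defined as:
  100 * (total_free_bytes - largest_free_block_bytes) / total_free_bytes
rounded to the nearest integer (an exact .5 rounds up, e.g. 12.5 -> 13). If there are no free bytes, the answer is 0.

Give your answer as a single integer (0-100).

Answer: 43

Derivation:
Op 1: a = malloc(15) -> a = 0; heap: [0-14 ALLOC][15-60 FREE]
Op 2: b = malloc(6) -> b = 15; heap: [0-14 ALLOC][15-20 ALLOC][21-60 FREE]
Op 3: c = malloc(17) -> c = 21; heap: [0-14 ALLOC][15-20 ALLOC][21-37 ALLOC][38-60 FREE]
Op 4: d = malloc(15) -> d = 38; heap: [0-14 ALLOC][15-20 ALLOC][21-37 ALLOC][38-52 ALLOC][53-60 FREE]
Op 5: e = malloc(17) -> e = NULL; heap: [0-14 ALLOC][15-20 ALLOC][21-37 ALLOC][38-52 ALLOC][53-60 FREE]
Op 6: free(b) -> (freed b); heap: [0-14 ALLOC][15-20 FREE][21-37 ALLOC][38-52 ALLOC][53-60 FREE]
Free blocks: [6 8] total_free=14 largest=8 -> 100*(14-8)/14 = 600/14 ≈ 42.857 -> rounds to 43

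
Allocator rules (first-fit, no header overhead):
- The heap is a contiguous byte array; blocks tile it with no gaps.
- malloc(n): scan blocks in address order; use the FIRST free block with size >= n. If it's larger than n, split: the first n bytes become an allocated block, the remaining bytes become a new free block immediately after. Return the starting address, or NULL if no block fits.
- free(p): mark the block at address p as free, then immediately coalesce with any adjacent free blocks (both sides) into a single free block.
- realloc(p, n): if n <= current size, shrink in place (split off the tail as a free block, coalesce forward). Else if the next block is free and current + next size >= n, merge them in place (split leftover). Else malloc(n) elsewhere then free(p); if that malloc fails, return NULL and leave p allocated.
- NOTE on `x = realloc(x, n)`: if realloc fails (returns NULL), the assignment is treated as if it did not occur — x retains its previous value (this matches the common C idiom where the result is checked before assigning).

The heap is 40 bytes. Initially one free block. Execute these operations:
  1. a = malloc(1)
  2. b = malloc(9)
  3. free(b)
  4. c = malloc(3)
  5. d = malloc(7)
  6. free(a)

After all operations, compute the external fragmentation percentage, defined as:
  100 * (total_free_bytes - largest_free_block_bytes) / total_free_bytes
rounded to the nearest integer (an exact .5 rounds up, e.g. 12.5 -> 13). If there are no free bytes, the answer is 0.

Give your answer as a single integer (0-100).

Answer: 3

Derivation:
Op 1: a = malloc(1) -> a = 0; heap: [0-0 ALLOC][1-39 FREE]
Op 2: b = malloc(9) -> b = 1; heap: [0-0 ALLOC][1-9 ALLOC][10-39 FREE]
Op 3: free(b) -> (freed b); heap: [0-0 ALLOC][1-39 FREE]
Op 4: c = malloc(3) -> c = 1; heap: [0-0 ALLOC][1-3 ALLOC][4-39 FREE]
Op 5: d = malloc(7) -> d = 4; heap: [0-0 ALLOC][1-3 ALLOC][4-10 ALLOC][11-39 FREE]
Op 6: free(a) -> (freed a); heap: [0-0 FREE][1-3 ALLOC][4-10 ALLOC][11-39 FREE]
Free blocks: [1 29] total_free=30 largest=29 -> 100*(30-29)/30 = 100/30 ≈ 3.333 -> rounds to 3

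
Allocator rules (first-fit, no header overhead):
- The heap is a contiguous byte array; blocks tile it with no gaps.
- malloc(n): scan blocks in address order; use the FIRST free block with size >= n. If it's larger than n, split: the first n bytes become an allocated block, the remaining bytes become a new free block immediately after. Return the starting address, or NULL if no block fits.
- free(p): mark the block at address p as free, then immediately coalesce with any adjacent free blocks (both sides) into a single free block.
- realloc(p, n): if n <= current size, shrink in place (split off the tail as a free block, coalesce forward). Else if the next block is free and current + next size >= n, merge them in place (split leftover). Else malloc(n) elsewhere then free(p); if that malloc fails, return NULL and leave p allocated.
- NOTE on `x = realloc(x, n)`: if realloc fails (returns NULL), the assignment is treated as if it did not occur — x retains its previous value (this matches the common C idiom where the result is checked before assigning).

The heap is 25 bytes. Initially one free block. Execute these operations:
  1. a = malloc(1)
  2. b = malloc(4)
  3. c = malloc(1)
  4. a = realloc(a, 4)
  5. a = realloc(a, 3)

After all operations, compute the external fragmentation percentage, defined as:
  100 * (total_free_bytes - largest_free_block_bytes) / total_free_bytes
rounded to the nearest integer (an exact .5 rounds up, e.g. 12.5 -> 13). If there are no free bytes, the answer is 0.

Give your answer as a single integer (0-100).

Answer: 6

Derivation:
Op 1: a = malloc(1) -> a = 0; heap: [0-0 ALLOC][1-24 FREE]
Op 2: b = malloc(4) -> b = 1; heap: [0-0 ALLOC][1-4 ALLOC][5-24 FREE]
Op 3: c = malloc(1) -> c = 5; heap: [0-0 ALLOC][1-4 ALLOC][5-5 ALLOC][6-24 FREE]
Op 4: a = realloc(a, 4) -> a = 6; heap: [0-0 FREE][1-4 ALLOC][5-5 ALLOC][6-9 ALLOC][10-24 FREE]
Op 5: a = realloc(a, 3) -> a = 6; heap: [0-0 FREE][1-4 ALLOC][5-5 ALLOC][6-8 ALLOC][9-24 FREE]
Free blocks: [1 16] total_free=17 largest=16 -> 100*(17-16)/17 = 100/17 ≈ 5.882 -> rounds to 6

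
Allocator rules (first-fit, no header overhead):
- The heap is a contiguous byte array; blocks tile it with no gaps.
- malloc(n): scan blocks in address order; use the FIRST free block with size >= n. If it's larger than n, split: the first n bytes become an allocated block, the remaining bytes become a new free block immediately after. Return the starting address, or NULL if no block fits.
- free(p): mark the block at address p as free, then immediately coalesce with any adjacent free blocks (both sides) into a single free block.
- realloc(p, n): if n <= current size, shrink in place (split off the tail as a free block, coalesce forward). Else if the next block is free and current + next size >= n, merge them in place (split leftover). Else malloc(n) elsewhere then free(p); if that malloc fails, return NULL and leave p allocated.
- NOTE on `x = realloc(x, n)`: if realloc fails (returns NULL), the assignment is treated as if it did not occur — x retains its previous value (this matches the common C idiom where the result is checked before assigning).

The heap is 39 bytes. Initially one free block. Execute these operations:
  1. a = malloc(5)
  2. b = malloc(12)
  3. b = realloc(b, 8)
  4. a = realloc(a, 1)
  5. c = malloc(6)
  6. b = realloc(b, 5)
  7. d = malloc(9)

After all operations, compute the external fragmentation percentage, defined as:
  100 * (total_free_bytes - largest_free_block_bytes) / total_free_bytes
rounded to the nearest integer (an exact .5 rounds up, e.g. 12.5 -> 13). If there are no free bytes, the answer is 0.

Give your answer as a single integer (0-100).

Op 1: a = malloc(5) -> a = 0; heap: [0-4 ALLOC][5-38 FREE]
Op 2: b = malloc(12) -> b = 5; heap: [0-4 ALLOC][5-16 ALLOC][17-38 FREE]
Op 3: b = realloc(b, 8) -> b = 5; heap: [0-4 ALLOC][5-12 ALLOC][13-38 FREE]
Op 4: a = realloc(a, 1) -> a = 0; heap: [0-0 ALLOC][1-4 FREE][5-12 ALLOC][13-38 FREE]
Op 5: c = malloc(6) -> c = 13; heap: [0-0 ALLOC][1-4 FREE][5-12 ALLOC][13-18 ALLOC][19-38 FREE]
Op 6: b = realloc(b, 5) -> b = 5; heap: [0-0 ALLOC][1-4 FREE][5-9 ALLOC][10-12 FREE][13-18 ALLOC][19-38 FREE]
Op 7: d = malloc(9) -> d = 19; heap: [0-0 ALLOC][1-4 FREE][5-9 ALLOC][10-12 FREE][13-18 ALLOC][19-27 ALLOC][28-38 FREE]
Free blocks: [4 3 11] total_free=18 largest=11 -> 100*(18-11)/18 = 700/18 ≈ 38.889 -> rounds to 39

Answer: 39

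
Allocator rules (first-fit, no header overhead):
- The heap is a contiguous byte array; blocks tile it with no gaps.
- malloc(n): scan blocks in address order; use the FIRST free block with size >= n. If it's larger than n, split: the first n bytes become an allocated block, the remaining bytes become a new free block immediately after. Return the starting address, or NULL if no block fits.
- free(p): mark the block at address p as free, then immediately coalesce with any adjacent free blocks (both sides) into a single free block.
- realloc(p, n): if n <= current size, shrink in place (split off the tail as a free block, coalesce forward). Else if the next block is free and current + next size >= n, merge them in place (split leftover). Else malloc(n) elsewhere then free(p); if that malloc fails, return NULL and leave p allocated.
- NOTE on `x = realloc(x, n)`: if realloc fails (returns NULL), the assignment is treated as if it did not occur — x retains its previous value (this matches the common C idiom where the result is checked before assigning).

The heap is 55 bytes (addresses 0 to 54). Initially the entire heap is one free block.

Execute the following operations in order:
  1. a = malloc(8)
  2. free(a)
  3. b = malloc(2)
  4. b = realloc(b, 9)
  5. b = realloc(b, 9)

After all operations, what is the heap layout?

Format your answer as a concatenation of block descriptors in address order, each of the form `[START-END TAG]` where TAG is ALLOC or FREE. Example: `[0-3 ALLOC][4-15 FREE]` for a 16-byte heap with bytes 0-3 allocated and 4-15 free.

Op 1: a = malloc(8) -> a = 0; heap: [0-7 ALLOC][8-54 FREE]
Op 2: free(a) -> (freed a); heap: [0-54 FREE]
Op 3: b = malloc(2) -> b = 0; heap: [0-1 ALLOC][2-54 FREE]
Op 4: b = realloc(b, 9) -> b = 0; heap: [0-8 ALLOC][9-54 FREE]
Op 5: b = realloc(b, 9) -> b = 0; heap: [0-8 ALLOC][9-54 FREE]

Answer: [0-8 ALLOC][9-54 FREE]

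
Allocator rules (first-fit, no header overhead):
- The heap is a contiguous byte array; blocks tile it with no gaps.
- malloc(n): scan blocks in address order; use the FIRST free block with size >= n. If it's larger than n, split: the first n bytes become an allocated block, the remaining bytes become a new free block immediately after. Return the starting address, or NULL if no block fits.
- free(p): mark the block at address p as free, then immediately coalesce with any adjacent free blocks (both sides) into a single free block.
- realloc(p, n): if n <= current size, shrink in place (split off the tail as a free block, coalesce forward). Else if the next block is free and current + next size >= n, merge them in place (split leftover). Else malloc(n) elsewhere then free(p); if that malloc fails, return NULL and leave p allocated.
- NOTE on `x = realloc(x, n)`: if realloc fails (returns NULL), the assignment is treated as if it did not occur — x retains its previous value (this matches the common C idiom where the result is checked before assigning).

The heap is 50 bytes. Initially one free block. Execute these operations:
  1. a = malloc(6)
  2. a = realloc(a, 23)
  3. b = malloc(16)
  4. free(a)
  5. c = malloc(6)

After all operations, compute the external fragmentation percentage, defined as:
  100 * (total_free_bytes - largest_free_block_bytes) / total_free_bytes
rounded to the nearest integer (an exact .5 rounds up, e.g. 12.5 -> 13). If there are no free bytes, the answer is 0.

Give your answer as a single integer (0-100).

Answer: 39

Derivation:
Op 1: a = malloc(6) -> a = 0; heap: [0-5 ALLOC][6-49 FREE]
Op 2: a = realloc(a, 23) -> a = 0; heap: [0-22 ALLOC][23-49 FREE]
Op 3: b = malloc(16) -> b = 23; heap: [0-22 ALLOC][23-38 ALLOC][39-49 FREE]
Op 4: free(a) -> (freed a); heap: [0-22 FREE][23-38 ALLOC][39-49 FREE]
Op 5: c = malloc(6) -> c = 0; heap: [0-5 ALLOC][6-22 FREE][23-38 ALLOC][39-49 FREE]
Free blocks: [17 11] total_free=28 largest=17 -> 100*(28-17)/28 = 1100/28 ≈ 39.286 -> rounds to 39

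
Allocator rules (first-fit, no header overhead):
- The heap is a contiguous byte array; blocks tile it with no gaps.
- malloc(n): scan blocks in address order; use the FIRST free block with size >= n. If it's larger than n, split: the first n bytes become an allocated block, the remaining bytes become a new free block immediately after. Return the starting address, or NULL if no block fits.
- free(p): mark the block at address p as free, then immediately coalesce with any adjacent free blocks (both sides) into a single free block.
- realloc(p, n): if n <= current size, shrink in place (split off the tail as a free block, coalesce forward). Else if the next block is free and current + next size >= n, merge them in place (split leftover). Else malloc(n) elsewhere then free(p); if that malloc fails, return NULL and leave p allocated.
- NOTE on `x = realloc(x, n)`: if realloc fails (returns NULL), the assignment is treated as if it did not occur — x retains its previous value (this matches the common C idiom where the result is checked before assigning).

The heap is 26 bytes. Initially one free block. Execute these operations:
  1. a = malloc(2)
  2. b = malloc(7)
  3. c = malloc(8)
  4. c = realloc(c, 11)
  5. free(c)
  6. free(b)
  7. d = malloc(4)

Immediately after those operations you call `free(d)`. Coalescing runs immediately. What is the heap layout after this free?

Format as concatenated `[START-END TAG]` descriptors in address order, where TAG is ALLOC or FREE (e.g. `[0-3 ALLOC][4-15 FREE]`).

Op 1: a = malloc(2) -> a = 0; heap: [0-1 ALLOC][2-25 FREE]
Op 2: b = malloc(7) -> b = 2; heap: [0-1 ALLOC][2-8 ALLOC][9-25 FREE]
Op 3: c = malloc(8) -> c = 9; heap: [0-1 ALLOC][2-8 ALLOC][9-16 ALLOC][17-25 FREE]
Op 4: c = realloc(c, 11) -> c = 9; heap: [0-1 ALLOC][2-8 ALLOC][9-19 ALLOC][20-25 FREE]
Op 5: free(c) -> (freed c); heap: [0-1 ALLOC][2-8 ALLOC][9-25 FREE]
Op 6: free(b) -> (freed b); heap: [0-1 ALLOC][2-25 FREE]
Op 7: d = malloc(4) -> d = 2; heap: [0-1 ALLOC][2-5 ALLOC][6-25 FREE]
free(d): d = 2 -> block [2-5 ALLOC]; mark free, coalesce with adjacent free neighbors -> [0-1 ALLOC][2-25 FREE]

Answer: [0-1 ALLOC][2-25 FREE]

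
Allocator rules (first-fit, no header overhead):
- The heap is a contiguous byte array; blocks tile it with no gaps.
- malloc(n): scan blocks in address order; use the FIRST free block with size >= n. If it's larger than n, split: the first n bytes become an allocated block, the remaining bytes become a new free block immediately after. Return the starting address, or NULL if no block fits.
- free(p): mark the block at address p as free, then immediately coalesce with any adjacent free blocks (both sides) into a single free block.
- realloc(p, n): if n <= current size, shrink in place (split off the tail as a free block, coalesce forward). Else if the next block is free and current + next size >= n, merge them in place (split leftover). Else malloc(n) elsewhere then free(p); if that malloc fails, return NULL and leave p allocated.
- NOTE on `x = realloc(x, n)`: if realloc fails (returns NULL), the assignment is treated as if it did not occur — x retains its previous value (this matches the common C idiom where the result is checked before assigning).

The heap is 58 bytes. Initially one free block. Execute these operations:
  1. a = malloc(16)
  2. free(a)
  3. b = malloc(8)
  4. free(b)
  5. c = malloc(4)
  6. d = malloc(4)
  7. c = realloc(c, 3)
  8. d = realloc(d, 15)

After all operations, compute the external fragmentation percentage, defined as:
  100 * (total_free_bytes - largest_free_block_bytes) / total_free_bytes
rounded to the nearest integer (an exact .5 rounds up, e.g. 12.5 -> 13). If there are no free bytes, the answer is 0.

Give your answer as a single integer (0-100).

Op 1: a = malloc(16) -> a = 0; heap: [0-15 ALLOC][16-57 FREE]
Op 2: free(a) -> (freed a); heap: [0-57 FREE]
Op 3: b = malloc(8) -> b = 0; heap: [0-7 ALLOC][8-57 FREE]
Op 4: free(b) -> (freed b); heap: [0-57 FREE]
Op 5: c = malloc(4) -> c = 0; heap: [0-3 ALLOC][4-57 FREE]
Op 6: d = malloc(4) -> d = 4; heap: [0-3 ALLOC][4-7 ALLOC][8-57 FREE]
Op 7: c = realloc(c, 3) -> c = 0; heap: [0-2 ALLOC][3-3 FREE][4-7 ALLOC][8-57 FREE]
Op 8: d = realloc(d, 15) -> d = 4; heap: [0-2 ALLOC][3-3 FREE][4-18 ALLOC][19-57 FREE]
Free blocks: [1 39] total_free=40 largest=39 -> 100*(40-39)/40 = 100/40 = 2.5 -> rounds to 3

Answer: 3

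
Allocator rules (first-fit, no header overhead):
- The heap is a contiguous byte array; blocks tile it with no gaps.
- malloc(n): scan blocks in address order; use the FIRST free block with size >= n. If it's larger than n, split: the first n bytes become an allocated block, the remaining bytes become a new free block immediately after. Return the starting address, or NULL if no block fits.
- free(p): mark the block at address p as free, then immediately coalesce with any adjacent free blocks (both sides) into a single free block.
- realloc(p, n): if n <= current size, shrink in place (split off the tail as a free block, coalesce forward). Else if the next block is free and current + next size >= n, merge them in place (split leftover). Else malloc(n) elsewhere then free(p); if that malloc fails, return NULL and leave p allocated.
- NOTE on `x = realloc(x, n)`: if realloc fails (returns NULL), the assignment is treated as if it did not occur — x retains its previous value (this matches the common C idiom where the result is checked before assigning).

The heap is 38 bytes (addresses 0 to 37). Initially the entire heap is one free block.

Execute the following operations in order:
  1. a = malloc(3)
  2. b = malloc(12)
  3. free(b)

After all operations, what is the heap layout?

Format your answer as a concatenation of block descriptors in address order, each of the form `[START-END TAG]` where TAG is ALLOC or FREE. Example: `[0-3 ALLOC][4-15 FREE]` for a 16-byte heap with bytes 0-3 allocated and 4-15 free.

Op 1: a = malloc(3) -> a = 0; heap: [0-2 ALLOC][3-37 FREE]
Op 2: b = malloc(12) -> b = 3; heap: [0-2 ALLOC][3-14 ALLOC][15-37 FREE]
Op 3: free(b) -> (freed b); heap: [0-2 ALLOC][3-37 FREE]

Answer: [0-2 ALLOC][3-37 FREE]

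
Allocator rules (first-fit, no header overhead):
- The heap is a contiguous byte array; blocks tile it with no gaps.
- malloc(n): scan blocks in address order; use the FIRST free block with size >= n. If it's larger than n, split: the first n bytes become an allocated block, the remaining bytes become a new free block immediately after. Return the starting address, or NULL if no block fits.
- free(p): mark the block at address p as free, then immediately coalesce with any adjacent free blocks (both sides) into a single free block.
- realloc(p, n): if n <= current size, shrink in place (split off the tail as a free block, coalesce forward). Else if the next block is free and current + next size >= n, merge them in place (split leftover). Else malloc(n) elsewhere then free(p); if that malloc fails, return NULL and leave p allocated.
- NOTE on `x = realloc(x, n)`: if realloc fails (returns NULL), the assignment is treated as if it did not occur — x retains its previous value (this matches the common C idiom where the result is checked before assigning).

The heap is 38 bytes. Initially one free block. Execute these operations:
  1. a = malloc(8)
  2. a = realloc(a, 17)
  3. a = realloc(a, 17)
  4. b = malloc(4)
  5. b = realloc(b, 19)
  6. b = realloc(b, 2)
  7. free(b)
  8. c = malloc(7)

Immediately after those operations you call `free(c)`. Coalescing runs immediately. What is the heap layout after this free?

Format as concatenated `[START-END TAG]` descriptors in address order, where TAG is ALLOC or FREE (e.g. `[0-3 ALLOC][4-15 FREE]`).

Op 1: a = malloc(8) -> a = 0; heap: [0-7 ALLOC][8-37 FREE]
Op 2: a = realloc(a, 17) -> a = 0; heap: [0-16 ALLOC][17-37 FREE]
Op 3: a = realloc(a, 17) -> a = 0; heap: [0-16 ALLOC][17-37 FREE]
Op 4: b = malloc(4) -> b = 17; heap: [0-16 ALLOC][17-20 ALLOC][21-37 FREE]
Op 5: b = realloc(b, 19) -> b = 17; heap: [0-16 ALLOC][17-35 ALLOC][36-37 FREE]
Op 6: b = realloc(b, 2) -> b = 17; heap: [0-16 ALLOC][17-18 ALLOC][19-37 FREE]
Op 7: free(b) -> (freed b); heap: [0-16 ALLOC][17-37 FREE]
Op 8: c = malloc(7) -> c = 17; heap: [0-16 ALLOC][17-23 ALLOC][24-37 FREE]
free(c): c = 17 -> block [17-23 ALLOC]; mark free, coalesce with adjacent free neighbors -> [0-16 ALLOC][17-37 FREE]

Answer: [0-16 ALLOC][17-37 FREE]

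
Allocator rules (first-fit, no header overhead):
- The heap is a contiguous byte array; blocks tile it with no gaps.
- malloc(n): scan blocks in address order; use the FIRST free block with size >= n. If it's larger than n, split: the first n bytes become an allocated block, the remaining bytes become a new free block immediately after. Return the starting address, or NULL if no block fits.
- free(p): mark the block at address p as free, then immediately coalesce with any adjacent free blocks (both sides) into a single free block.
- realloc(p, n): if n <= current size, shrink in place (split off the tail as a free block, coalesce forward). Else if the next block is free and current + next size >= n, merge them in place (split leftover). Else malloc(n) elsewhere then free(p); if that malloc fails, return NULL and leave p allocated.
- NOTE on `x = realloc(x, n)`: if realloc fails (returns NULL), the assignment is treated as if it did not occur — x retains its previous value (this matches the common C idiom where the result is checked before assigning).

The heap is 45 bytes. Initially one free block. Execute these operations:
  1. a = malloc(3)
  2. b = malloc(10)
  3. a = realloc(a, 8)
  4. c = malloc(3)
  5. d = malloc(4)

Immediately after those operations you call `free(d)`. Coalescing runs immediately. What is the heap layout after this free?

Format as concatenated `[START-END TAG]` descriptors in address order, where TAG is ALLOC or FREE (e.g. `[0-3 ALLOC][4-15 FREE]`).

Op 1: a = malloc(3) -> a = 0; heap: [0-2 ALLOC][3-44 FREE]
Op 2: b = malloc(10) -> b = 3; heap: [0-2 ALLOC][3-12 ALLOC][13-44 FREE]
Op 3: a = realloc(a, 8) -> a = 13; heap: [0-2 FREE][3-12 ALLOC][13-20 ALLOC][21-44 FREE]
Op 4: c = malloc(3) -> c = 0; heap: [0-2 ALLOC][3-12 ALLOC][13-20 ALLOC][21-44 FREE]
Op 5: d = malloc(4) -> d = 21; heap: [0-2 ALLOC][3-12 ALLOC][13-20 ALLOC][21-24 ALLOC][25-44 FREE]
free(d): d = 21 -> block [21-24 ALLOC]; mark free, coalesce with adjacent free neighbors -> [0-2 ALLOC][3-12 ALLOC][13-20 ALLOC][21-44 FREE]

Answer: [0-2 ALLOC][3-12 ALLOC][13-20 ALLOC][21-44 FREE]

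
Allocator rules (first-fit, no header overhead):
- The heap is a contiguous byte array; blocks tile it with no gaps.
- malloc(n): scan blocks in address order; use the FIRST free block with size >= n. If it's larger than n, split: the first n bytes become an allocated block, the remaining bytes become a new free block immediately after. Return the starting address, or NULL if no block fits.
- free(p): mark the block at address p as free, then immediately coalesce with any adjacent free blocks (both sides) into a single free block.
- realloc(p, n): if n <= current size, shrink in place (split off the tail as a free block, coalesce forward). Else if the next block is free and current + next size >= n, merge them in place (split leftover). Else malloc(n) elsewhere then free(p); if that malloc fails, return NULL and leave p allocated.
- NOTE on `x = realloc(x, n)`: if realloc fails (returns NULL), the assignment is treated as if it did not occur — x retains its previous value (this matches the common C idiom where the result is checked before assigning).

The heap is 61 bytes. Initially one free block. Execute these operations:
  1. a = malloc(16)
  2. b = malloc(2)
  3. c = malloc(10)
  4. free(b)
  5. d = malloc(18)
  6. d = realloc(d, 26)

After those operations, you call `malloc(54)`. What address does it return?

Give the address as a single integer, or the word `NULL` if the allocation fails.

Op 1: a = malloc(16) -> a = 0; heap: [0-15 ALLOC][16-60 FREE]
Op 2: b = malloc(2) -> b = 16; heap: [0-15 ALLOC][16-17 ALLOC][18-60 FREE]
Op 3: c = malloc(10) -> c = 18; heap: [0-15 ALLOC][16-17 ALLOC][18-27 ALLOC][28-60 FREE]
Op 4: free(b) -> (freed b); heap: [0-15 ALLOC][16-17 FREE][18-27 ALLOC][28-60 FREE]
Op 5: d = malloc(18) -> d = 28; heap: [0-15 ALLOC][16-17 FREE][18-27 ALLOC][28-45 ALLOC][46-60 FREE]
Op 6: d = realloc(d, 26) -> d = 28; heap: [0-15 ALLOC][16-17 FREE][18-27 ALLOC][28-53 ALLOC][54-60 FREE]
malloc(54): first-fit scan over [0-15 ALLOC][16-17 FREE][18-27 ALLOC][28-53 ALLOC][54-60 FREE] -> NULL

Answer: NULL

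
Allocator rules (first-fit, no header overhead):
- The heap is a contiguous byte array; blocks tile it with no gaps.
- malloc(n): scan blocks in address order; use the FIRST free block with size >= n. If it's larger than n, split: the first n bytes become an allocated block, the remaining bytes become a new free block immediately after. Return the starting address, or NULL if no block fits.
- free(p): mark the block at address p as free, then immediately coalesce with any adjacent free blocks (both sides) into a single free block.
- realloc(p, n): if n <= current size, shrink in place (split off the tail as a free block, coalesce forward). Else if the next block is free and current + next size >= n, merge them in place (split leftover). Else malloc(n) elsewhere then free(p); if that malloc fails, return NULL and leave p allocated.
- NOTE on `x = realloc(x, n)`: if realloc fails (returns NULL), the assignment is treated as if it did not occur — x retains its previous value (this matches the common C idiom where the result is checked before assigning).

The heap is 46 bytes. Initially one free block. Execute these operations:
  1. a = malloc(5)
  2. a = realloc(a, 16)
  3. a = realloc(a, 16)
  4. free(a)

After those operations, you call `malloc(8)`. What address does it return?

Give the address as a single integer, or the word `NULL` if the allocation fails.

Op 1: a = malloc(5) -> a = 0; heap: [0-4 ALLOC][5-45 FREE]
Op 2: a = realloc(a, 16) -> a = 0; heap: [0-15 ALLOC][16-45 FREE]
Op 3: a = realloc(a, 16) -> a = 0; heap: [0-15 ALLOC][16-45 FREE]
Op 4: free(a) -> (freed a); heap: [0-45 FREE]
malloc(8): first-fit scan over [0-45 FREE] -> 0

Answer: 0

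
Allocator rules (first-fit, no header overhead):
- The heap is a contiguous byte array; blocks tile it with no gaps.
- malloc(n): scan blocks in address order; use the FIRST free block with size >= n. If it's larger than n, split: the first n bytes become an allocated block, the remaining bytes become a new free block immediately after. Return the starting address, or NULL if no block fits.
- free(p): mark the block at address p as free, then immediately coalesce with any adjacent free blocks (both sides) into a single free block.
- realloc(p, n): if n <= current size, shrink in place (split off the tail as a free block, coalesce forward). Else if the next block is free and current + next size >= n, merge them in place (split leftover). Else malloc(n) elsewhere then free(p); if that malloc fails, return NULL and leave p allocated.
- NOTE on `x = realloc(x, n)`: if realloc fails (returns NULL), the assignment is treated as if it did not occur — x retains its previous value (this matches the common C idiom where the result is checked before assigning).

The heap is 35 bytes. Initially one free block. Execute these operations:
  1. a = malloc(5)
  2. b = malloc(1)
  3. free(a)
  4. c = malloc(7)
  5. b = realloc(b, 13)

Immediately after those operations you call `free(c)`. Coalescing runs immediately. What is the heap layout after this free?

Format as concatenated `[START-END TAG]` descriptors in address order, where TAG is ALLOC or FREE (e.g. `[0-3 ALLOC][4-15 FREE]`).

Op 1: a = malloc(5) -> a = 0; heap: [0-4 ALLOC][5-34 FREE]
Op 2: b = malloc(1) -> b = 5; heap: [0-4 ALLOC][5-5 ALLOC][6-34 FREE]
Op 3: free(a) -> (freed a); heap: [0-4 FREE][5-5 ALLOC][6-34 FREE]
Op 4: c = malloc(7) -> c = 6; heap: [0-4 FREE][5-5 ALLOC][6-12 ALLOC][13-34 FREE]
Op 5: b = realloc(b, 13) -> b = 13; heap: [0-5 FREE][6-12 ALLOC][13-25 ALLOC][26-34 FREE]
free(c): c = 6 -> block [6-12 ALLOC]; mark free, coalesce with adjacent free neighbors -> [0-12 FREE][13-25 ALLOC][26-34 FREE]

Answer: [0-12 FREE][13-25 ALLOC][26-34 FREE]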